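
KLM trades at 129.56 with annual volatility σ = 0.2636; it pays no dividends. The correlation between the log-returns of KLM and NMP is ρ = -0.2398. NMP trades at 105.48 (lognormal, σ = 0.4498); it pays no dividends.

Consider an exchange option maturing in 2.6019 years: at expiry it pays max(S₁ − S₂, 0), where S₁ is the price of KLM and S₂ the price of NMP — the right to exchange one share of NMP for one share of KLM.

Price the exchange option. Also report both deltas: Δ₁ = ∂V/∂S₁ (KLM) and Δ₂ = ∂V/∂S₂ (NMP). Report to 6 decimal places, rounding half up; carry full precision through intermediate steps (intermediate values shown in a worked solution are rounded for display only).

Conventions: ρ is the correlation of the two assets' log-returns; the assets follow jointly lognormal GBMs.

exchange price = 54.854222
Δ1 = 0.753243
Δ2 = -0.405157

σ_eff = √(σ₁² + σ₂² − 2ρσ₁σ₂) = √(0.2636² + 0.4498² − 2·-0.2398·0.2636·0.4498) = 0.573297
d₁ = (ln(S₁/S₂) + (q₂ − q₁ + σ_eff²/2)T) / (σ_eff√T) = (ln(129.56/105.48) + (0.0 − 0.0 + 0.164335)·2.6019) / 0.924752 = 0.684730
d₂ = d₁ − σ_eff√T = 0.684730 − 0.924752 = -0.240021
N(d₁) = 0.753243,  N(d₂) = 0.405157
V = S₁·e^{−q₁T}·N(d₁) − S₂·e^{−q₂T}·N(d₂) = 97.590161 − 42.735939 = 54.854222
Key observation: the rate r is irrelevant here: denominating values in NMP turns the exchange into a ratio option on S₁/S₂, and discounting at r drops out.
Δ₁ = e^{−q₁T}·N(d₁) = 0.753243;  Δ₂ = −e^{−q₂T}·N(d₂) = -0.405157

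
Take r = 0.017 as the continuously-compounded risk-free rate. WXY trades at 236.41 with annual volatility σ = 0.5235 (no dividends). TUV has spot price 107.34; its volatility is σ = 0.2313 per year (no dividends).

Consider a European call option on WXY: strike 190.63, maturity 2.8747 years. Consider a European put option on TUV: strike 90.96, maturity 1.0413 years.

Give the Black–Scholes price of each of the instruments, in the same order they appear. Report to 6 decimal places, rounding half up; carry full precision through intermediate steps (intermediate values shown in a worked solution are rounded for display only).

[WXY call K=190.63]
σ√T = 0.5235·√2.8747 = 0.887591
d₁ = (ln(S/K) + (r+σ²/2)T) / (σ√T) = (ln(236.41/190.63) + (0.017+0.5235²/2)·2.8747) / 0.887591 = (0.215233 + 0.442779) / 0.887591 = 0.741346
d₂ = d₁ − σ√T = 0.741346 − 0.887591 = -0.146245
e^{−rT} = 0.952305
N(d₁) = 0.770758,  N(d₂) = 0.441864
price = S·N(d₁) − K·e^{−rT}·N(d₂) = 182.214935 − 80.215053 = 101.999882
[TUV put K=90.96]
σ√T = 0.2313·√1.0413 = 0.236028
d₁ = (ln(S/K) + (r+σ²/2)T) / (σ√T) = (ln(107.34/90.96) + (0.017+0.2313²/2)·1.0413) / 0.236028 = (0.165582 + 0.045557) / 0.236028 = 0.894547
d₂ = d₁ − σ√T = 0.894547 − 0.236028 = 0.658519
e^{−rT} = 0.982454
N(−d₁) = 0.185515,  N(−d₂) = 0.255102
price = K·e^{−rT}·N(−d₂) − S·N(−d₁) = 22.796954 − 19.913134 = 2.883821

price(WXY call K=190.63) = 101.999882
price(TUV put K=90.96) = 2.883821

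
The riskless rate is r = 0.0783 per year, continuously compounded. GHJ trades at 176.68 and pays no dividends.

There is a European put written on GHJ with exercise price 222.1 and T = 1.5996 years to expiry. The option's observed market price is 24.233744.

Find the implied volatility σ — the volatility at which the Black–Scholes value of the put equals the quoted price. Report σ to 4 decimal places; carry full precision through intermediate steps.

At σ = 0.1307 the Black–Scholes value reproduces the quote:
σ√T = 0.1307·√1.5996 = 0.165303
d₁ = (ln(S/K) + (r+σ²/2)T) / (σ√T) = (ln(176.68/222.1) + (0.0783+0.1307²/2)·1.5996) / 0.165303 = (-0.228788 + 0.138911) / 0.165303 = -0.543706
d₂ = d₁ − σ√T = -0.543706 − 0.165303 = -0.709009
e^{−rT} = 0.882277
N(−d₁) = 0.706678,  N(−d₂) = 0.760841
V = K·e^{−rT}·N(−d₂) − S·N(−d₁) = 149.089609 − 124.855865 = 24.233744 (the quoted price), and the Black–Scholes price is strictly increasing in σ, so σ is unique

sigma = 0.1307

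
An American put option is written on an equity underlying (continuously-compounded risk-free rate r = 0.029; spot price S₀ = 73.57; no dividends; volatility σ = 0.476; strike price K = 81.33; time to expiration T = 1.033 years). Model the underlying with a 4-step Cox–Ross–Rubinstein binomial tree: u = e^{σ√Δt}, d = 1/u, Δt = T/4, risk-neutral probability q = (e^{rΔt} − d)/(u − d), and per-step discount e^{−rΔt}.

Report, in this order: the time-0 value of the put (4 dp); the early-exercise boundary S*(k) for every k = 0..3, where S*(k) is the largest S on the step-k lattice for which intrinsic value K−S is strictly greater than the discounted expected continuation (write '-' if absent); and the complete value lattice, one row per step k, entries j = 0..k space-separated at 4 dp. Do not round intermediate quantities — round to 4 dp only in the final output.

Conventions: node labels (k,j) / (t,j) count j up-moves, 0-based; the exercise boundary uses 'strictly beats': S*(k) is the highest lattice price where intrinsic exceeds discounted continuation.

price = 18.1357
boundary = - - 45.3517 57.7626
tree:
18.1357
26.0687 8.9410
35.9783 14.6393 2.2689
45.7227 23.5674 4.1960 0.0000
53.3733 35.9783 7.7600 0.0000 0.0000

Δt=0.25825  u=1.27366  d=0.78514  q=0.45521  discount=0.99254
step 4 (expiry): payoffs max(K−S,0) = 53.3733 35.9783 7.7600 0.0000 0.0000
step 3: (k=3,j=0): S=35.6073, K−S=45.7227, hold=45.1158 ⇒ V=45.7227 exercise | (k=3,j=1): S=57.7626, K−S=23.5674, hold=22.9605 ⇒ V=23.5674 exercise | (k=3,j=2): S=93.7032, K−S=0.0000, hold=4.1960 ⇒ V=4.1960 continue | (k=3,j=3): S=152.0064, K−S=0.0000, hold=0.0000 ⇒ V=0.0000 continue  boundary S*=57.7626
step 2: (k=2,j=0): S=45.3517, K−S=35.9783, hold=35.3715 ⇒ V=35.9783 exercise | (k=2,j=1): S=73.5700, K−S=7.7600, hold=14.6393 ⇒ V=14.6393 continue | (k=2,j=2): S=119.3461, K−S=0.0000, hold=2.2689 ⇒ V=2.2689 continue  boundary S*=45.3517
step 1: (k=1,j=0): S=57.7626, K−S=23.5674, hold=26.0687 ⇒ V=26.0687 continue | (k=1,j=1): S=93.7032, K−S=0.0000, hold=8.9410 ⇒ V=8.9410 continue  boundary S*=-
step 0: (k=0,j=0): S=73.5700, K−S=7.7600, hold=18.1357 ⇒ V=18.1357 continue  boundary S*=-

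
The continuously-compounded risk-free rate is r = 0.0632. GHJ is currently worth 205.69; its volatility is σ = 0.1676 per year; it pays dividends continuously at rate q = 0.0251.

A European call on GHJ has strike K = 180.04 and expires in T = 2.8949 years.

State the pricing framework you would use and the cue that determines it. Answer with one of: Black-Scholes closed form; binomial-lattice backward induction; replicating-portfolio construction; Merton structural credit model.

Key observation: a European claim on GHJ (strike 180.04) — a lognormal (GBM) underlying with constant rate and volatility — has an exact closed-form value; no lattice or capital structure is involved.

framework: Black-Scholes closed form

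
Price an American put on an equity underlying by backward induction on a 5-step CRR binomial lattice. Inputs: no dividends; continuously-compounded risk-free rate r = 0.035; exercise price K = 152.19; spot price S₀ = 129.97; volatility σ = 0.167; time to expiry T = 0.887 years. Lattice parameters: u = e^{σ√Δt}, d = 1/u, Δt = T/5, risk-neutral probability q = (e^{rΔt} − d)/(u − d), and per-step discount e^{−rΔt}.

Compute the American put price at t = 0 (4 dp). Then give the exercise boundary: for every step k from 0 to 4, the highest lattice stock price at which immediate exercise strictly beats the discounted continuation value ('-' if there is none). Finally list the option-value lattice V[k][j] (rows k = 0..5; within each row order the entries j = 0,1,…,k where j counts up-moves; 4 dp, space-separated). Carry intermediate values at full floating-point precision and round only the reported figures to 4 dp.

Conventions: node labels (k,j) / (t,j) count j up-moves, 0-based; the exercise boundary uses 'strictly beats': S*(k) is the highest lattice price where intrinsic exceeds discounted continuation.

price = 22.2321
boundary = - 121.1422 129.9700 121.1422 129.9700
tree:
22.2321
31.0478 14.5718
39.2760 22.2200 7.8702
46.9453 31.0478 13.5915 2.8212
54.0937 39.2760 22.2200 5.9972 0.0000
60.7566 46.9453 31.0478 12.7489 0.0000 0.0000

Δt=0.17740  u=1.07287  d=0.93208  q=0.52666  discount=0.99381
step 5 (expiry): payoffs max(K−S,0) = 60.7566 46.9453 31.0478 12.7489 0.0000 0.0000
step 4: (k=4,j=0): S=98.0963, K−S=54.0937, hold=53.1517 ⇒ V=54.0937 exercise | (k=4,j=1): S=112.9140, K−S=39.2760, hold=38.3340 ⇒ V=39.2760 exercise | (k=4,j=2): S=129.9700, K−S=22.2200, hold=21.2780 ⇒ V=22.2200 exercise | (k=4,j=3): S=149.6023, K−S=2.5877, hold=5.9972 ⇒ V=5.9972 continue | (k=4,j=4): S=172.2002, K−S=0.0000, hold=0.0000 ⇒ V=0.0000 continue  boundary S*=129.9700
step 3: (k=3,j=0): S=105.2447, K−S=46.9453, hold=46.0033 ⇒ V=46.9453 exercise | (k=3,j=1): S=121.1422, K−S=31.0478, hold=30.1058 ⇒ V=31.0478 exercise | (k=3,j=2): S=139.4411, K−S=12.7489, hold=13.5915 ⇒ V=13.5915 continue | (k=3,j=3): S=160.5041, K−S=0.0000, hold=2.8212 ⇒ V=2.8212 continue  boundary S*=121.1422
step 2: (k=2,j=0): S=112.9140, K−S=39.2760, hold=38.3340 ⇒ V=39.2760 exercise | (k=2,j=1): S=129.9700, K−S=22.2200, hold=21.7190 ⇒ V=22.2200 exercise | (k=2,j=2): S=149.6023, K−S=2.5877, hold=7.8702 ⇒ V=7.8702 continue  boundary S*=129.9700
step 1: (k=1,j=0): S=121.1422, K−S=31.0478, hold=30.1058 ⇒ V=31.0478 exercise | (k=1,j=1): S=139.4411, K−S=12.7489, hold=14.5718 ⇒ V=14.5718 continue  boundary S*=121.1422
step 0: (k=0,j=0): S=129.9700, K−S=22.2200, hold=22.2321 ⇒ V=22.2321 continue  boundary S*=-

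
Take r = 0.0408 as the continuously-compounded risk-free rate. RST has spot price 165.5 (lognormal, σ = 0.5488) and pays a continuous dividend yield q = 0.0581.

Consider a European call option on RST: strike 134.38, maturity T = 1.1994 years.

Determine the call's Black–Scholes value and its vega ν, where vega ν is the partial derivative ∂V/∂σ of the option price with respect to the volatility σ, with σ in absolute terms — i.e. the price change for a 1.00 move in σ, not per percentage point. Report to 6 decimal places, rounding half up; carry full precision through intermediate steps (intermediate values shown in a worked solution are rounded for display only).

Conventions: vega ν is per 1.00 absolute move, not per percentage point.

σ√T = 0.5488·√1.1994 = 0.601030
d₁ = (ln(S/K) + (r−q+σ²/2)T) / (σ√T) = (ln(165.5/134.38) + (0.0408−0.0581+0.5488²/2)·1.1994) / 0.601030 = (0.208300 + 0.159869) / 0.601030 = 0.612563
d₂ = d₁ − σ√T = 0.612563 − 0.601030 = 0.011533
e^{−rT} = 0.952243
e^{−qT} = 0.932687
N(d₁) = 0.729917,  N(d₂) = 0.504601
Call price V = S·e^{−qT}·N(d₁) − K·e^{−rT}·N(d₂) = 112.669852 − 64.569899 = 48.099954
φ(d₁) = (1/√(2π))·e^{−d₁²/2} = 0.330696
ν = S·e^{−qT}·φ(d₁)·√T = 55.904326

price = 48.099954
ν = 55.904326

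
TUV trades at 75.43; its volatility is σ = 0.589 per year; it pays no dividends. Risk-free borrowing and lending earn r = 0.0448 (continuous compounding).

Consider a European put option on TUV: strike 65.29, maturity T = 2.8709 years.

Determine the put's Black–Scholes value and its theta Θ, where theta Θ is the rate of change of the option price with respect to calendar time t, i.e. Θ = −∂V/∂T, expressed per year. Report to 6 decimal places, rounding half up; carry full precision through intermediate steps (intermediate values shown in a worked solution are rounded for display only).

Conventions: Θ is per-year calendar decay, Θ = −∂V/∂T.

σ√T = 0.589·√2.8709 = 0.997986
d₁ = (ln(S/K) + (r+σ²/2)T) / (σ√T) = (ln(75.43/65.29) + (0.0448+0.589²/2)·2.8709) / 0.997986 = (0.144366 + 0.626604) / 0.997986 = 0.772526
d₂ = d₁ − σ√T = 0.772526 − 0.997986 = -0.225459
e^{−rT} = 0.879311
N(−d₁) = 0.219901,  N(−d₂) = 0.589189
Put price V = K·e^{−rT}·N(−d₂) − S·N(−d₁) = 33.825480 − 16.587161 = 17.238319
φ(d₁) = (1/√(2π))·e^{−d₁²/2} = 0.296017
Θ = −S·φ(d₁)·σ/(2√T) + r·K·e^{−rT}·N(−d₂) = −3.880946 + 1.515382 = -2.365565

price = 17.238319
Θ = -2.365565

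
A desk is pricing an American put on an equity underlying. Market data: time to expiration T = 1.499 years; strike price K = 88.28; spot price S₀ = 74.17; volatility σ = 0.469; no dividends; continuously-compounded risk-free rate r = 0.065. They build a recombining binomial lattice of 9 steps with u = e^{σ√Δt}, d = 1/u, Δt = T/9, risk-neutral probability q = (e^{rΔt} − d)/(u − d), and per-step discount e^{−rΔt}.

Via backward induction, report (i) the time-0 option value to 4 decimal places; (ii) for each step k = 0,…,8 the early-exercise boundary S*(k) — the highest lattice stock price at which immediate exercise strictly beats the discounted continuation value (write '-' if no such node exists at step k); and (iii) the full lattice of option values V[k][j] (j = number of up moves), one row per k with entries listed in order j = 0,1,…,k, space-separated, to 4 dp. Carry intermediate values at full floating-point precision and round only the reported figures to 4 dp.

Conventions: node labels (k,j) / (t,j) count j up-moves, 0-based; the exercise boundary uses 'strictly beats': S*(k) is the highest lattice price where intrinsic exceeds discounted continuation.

Δt=0.16656, u=1.21095, d=0.82580, q=0.48056, disc=e^(-rΔt)=0.98923
k=9 terminal: V=max(K-S,0) → 75.0337 68.8556 59.7962 46.5114 27.0305 0.0000 0.0000 0.0000 0.0000 0.0000
k=8: j=0 S=16.0406 intr=72.2394 cont=71.2888 V=72.2394[EX]; j=1 S=23.5219 intr=64.7581 cont=63.8075 V=64.7581[EX]; j=2 S=34.4925 intr=53.7875 cont=52.8369 V=53.7875[EX]; j=3 S=50.5797 intr=37.7003 cont=36.7497 V=37.7003[EX]; j=4 S=74.1700 intr=14.1100 cont=13.8897 V=14.1100[EX]; j=5 S=108.7628 intr=0.0000 cont=0.0000 V=0.0000[hold]; j=6 S=159.4895 intr=0.0000 cont=0.0000 V=0.0000[hold]; j=7 S=233.8752 intr=0.0000 cont=0.0000 V=0.0000[hold]; j=8 S=342.9541 intr=0.0000 cont=0.0000 V=0.0000[hold]  S*(8)=74.1700
k=7: j=0 S=19.4244 intr=68.8556 cont=67.9051 V=68.8556[EX]; j=1 S=28.4838 intr=59.7962 cont=58.8456 V=59.7962[EX]; j=2 S=41.7686 intr=46.5114 cont=45.5608 V=46.5114[EX]; j=3 S=61.2495 intr=27.0305 cont=26.0800 V=27.0305[EX]; j=4 S=89.8161 intr=0.0000 cont=7.2504 V=7.2504[hold]; j=5 S=131.7062 intr=0.0000 cont=0.0000 V=0.0000[hold]; j=6 S=193.1337 intr=0.0000 cont=0.0000 V=0.0000[hold]; j=7 S=283.2110 intr=0.0000 cont=0.0000 V=0.0000[hold]  S*(7)=61.2495
k=6: j=0 S=23.5219 intr=64.7581 cont=63.8075 V=64.7581[EX]; j=1 S=34.4925 intr=53.7875 cont=52.8369 V=53.7875[EX]; j=2 S=50.5797 intr=37.7003 cont=36.7497 V=37.7003[EX]; j=3 S=74.1700 intr=14.1100 cont=17.3364 V=17.3364[hold]; j=4 S=108.7628 intr=0.0000 cont=3.7256 V=3.7256[hold]; j=5 S=159.4895 intr=0.0000 cont=0.0000 V=0.0000[hold]; j=6 S=233.8752 intr=0.0000 cont=0.0000 V=0.0000[hold]  S*(6)=50.5797
k=5: j=0 S=28.4838 intr=59.7962 cont=58.8456 V=59.7962[EX]; j=1 S=41.7686 intr=46.5114 cont=45.5608 V=46.5114[EX]; j=2 S=61.2495 intr=27.0305 cont=27.6137 V=27.6137[hold]; j=3 S=89.8161 intr=0.0000 cont=10.6794 V=10.6794[hold]; j=4 S=131.7062 intr=0.0000 cont=1.9144 V=1.9144[hold]; j=5 S=193.1337 intr=0.0000 cont=0.0000 V=0.0000[hold]  S*(5)=41.7686
k=4: j=0 S=34.4925 intr=53.7875 cont=52.8369 V=53.7875[EX]; j=1 S=50.5797 intr=37.7003 cont=37.0270 V=37.7003[EX]; j=2 S=74.1700 intr=14.1100 cont=19.2661 V=19.2661[hold]; j=3 S=108.7628 intr=0.0000 cont=6.3977 V=6.3977[hold]; j=4 S=159.4895 intr=0.0000 cont=0.9837 V=0.9837[hold]  S*(4)=50.5797
k=3: j=0 S=41.7686 intr=46.5114 cont=45.5608 V=46.5114[EX]; j=1 S=61.2495 intr=27.0305 cont=28.5311 V=28.5311[hold]; j=2 S=89.8161 intr=0.0000 cont=12.9413 V=12.9413[hold]; j=3 S=131.7062 intr=0.0000 cont=3.7551 V=3.7551[hold]  S*(3)=41.7686
k=2: j=0 S=50.5797 intr=37.7003 cont=37.4631 V=37.7003[EX]; j=1 S=74.1700 intr=14.1100 cont=20.8128 V=20.8128[hold]; j=2 S=108.7628 intr=0.0000 cont=8.4350 V=8.4350[hold]  S*(2)=50.5797
k=1: j=0 S=61.2495 intr=27.0305 cont=29.2663 V=29.2663[hold]; j=1 S=89.8161 intr=0.0000 cont=14.7045 V=14.7045[hold]  S*(1)=-
k=0: j=0 S=74.1700 intr=14.1100 cont=22.0288 V=22.0288[hold]  S*(0)=-

price = 22.0288
boundary = - - 50.5797 41.7686 50.5797 41.7686 50.5797 61.2495 74.1700
tree:
22.0288
29.2663 14.7045
37.7003 20.8128 8.4350
46.5114 28.5311 12.9413 3.7551
53.7875 37.7003 19.2661 6.3977 0.9837
59.7962 46.5114 27.6137 10.6794 1.9144 0.0000
64.7581 53.7875 37.7003 17.3364 3.7256 0.0000 0.0000
68.8556 59.7962 46.5114 27.0305 7.2504 0.0000 0.0000 0.0000
72.2394 64.7581 53.7875 37.7003 14.1100 0.0000 0.0000 0.0000 0.0000
75.0337 68.8556 59.7962 46.5114 27.0305 0.0000 0.0000 0.0000 0.0000 0.0000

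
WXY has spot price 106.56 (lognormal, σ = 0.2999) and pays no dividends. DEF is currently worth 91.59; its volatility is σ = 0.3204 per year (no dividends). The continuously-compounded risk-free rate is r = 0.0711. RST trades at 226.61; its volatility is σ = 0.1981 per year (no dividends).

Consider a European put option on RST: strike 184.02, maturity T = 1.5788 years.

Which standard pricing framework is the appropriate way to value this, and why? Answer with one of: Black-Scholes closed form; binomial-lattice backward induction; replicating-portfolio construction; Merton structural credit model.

framework: Black-Scholes closed form

Key observation: with RST following a GBM at constant σ and r, the European put struck at 184.02 prices in closed form — nothing here needs a stepwise model or a balance sheet.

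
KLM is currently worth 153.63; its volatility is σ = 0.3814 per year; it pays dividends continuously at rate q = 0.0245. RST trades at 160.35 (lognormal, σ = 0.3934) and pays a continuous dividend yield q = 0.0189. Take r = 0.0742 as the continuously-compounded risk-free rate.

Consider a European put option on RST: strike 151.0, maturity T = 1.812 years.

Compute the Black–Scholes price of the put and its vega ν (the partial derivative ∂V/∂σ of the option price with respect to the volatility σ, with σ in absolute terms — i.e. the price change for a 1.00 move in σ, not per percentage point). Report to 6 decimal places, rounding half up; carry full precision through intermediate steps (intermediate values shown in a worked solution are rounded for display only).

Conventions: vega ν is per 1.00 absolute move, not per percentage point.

price = 19.814002
ν = 70.837501

σ√T = 0.3934·√1.812 = 0.529558
d₁ = (ln(S/K) + (r−q+σ²/2)T) / (σ√T) = (ln(160.35/151.0) + (0.0742−0.0189+0.3934²/2)·1.812) / 0.529558 = (0.060079 + 0.240419) / 0.529558 = 0.567452
d₂ = d₁ − σ√T = 0.567452 − 0.529558 = 0.037894
e^{−rT} = 0.874196
e^{−qT} = 0.966333
N(−d₁) = 0.285204,  N(−d₂) = 0.484886
Put price V = K·e^{−rT}·N(−d₂) − S·e^{−qT}·N(−d₁) = 64.006742 − 44.192740 = 19.814002
φ(d₁) = (1/√(2π))·e^{−d₁²/2} = 0.339616
ν = S·e^{−qT}·φ(d₁)·√T = 70.837501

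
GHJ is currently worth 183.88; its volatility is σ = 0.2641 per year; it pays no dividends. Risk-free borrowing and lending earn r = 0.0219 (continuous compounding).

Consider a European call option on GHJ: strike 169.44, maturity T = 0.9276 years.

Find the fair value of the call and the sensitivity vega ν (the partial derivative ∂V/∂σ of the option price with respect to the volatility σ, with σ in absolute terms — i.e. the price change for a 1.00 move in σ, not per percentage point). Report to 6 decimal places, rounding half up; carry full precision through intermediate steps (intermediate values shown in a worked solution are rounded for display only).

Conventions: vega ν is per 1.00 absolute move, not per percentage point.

price = 28.028055
ν = 61.440641

σ√T = 0.2641·√0.9276 = 0.254360
d₁ = (ln(S/K) + (r+σ²/2)T) / (σ√T) = (ln(183.88/169.44) + (0.0219+0.2641²/2)·0.9276) / 0.254360 = (0.081784 + 0.052664) / 0.254360 = 0.528575
d₂ = d₁ − σ√T = 0.528575 − 0.254360 = 0.274215
e^{−rT} = 0.979891
N(d₁) = 0.701450,  N(d₂) = 0.608040
Call price V = S·N(d₁) − K·e^{−rT}·N(d₂) = 128.982624 − 100.954569 = 28.028055
φ(d₁) = (1/√(2π))·e^{−d₁²/2} = 0.346929
ν = S·φ(d₁)·√T = 61.440641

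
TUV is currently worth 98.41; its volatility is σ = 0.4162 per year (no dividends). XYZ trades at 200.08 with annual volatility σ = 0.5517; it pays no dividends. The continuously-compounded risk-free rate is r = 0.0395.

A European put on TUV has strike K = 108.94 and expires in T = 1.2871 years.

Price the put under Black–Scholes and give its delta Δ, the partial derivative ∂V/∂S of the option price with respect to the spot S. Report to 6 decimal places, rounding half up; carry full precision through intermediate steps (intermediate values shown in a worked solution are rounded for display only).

price = 21.517626
Δ = -0.448887

σ√T = 0.4162·√1.2871 = 0.472181
d₁ = (ln(S/K) + (r+σ²/2)T) / (σ√T) = (ln(98.41/108.94) + (0.0395+0.4162²/2)·1.2871) / 0.472181 = (-0.101655 + 0.162318) / 0.472181 = 0.128474
d₂ = d₁ − σ√T = 0.128474 − 0.472181 = -0.343707
e^{−rT} = 0.950430
N(−d₁) = 0.448887,  N(−d₂) = 0.634467
Put price V = K·e^{−rT}·N(−d₂) − S·N(−d₁) = 65.692593 − 44.174967 = 21.517626
Δ = −N(−d₁) = -0.448887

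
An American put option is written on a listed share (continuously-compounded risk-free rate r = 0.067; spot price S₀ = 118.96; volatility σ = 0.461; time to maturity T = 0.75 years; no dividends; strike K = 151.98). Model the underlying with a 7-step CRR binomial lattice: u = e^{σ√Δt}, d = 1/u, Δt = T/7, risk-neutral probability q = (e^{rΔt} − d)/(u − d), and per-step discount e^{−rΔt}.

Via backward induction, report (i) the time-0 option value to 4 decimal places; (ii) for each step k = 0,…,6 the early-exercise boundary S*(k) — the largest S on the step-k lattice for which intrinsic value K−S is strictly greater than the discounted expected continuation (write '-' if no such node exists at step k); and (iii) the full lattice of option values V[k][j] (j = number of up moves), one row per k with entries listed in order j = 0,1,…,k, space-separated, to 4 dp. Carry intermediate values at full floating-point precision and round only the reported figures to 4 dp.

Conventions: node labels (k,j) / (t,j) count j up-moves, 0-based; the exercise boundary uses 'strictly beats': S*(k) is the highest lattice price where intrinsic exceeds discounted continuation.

price = 38.3877
boundary = - - 87.9697 102.2979 87.9697 102.2979 118.9600
tree:
38.3877
50.4154 26.2425
64.0103 36.7918 15.4802
76.3318 49.6821 23.7111 7.0089
86.9274 64.0103 35.1003 12.0234 1.8120
96.0389 76.3318 49.6821 20.2065 3.5516 0.0000
103.8743 86.9274 64.0103 33.0200 6.9612 0.0000 0.0000
110.6122 96.0389 76.3318 49.6821 13.6441 0.0000 0.0000 0.0000

params: Δt=0.10714 u=1.16288 d=0.85994 q=0.48613 e^(-rΔt)=0.99285
t_7 payoffs: 110.6122 96.0389 76.3318 49.6821 13.6441 0.0000 0.0000 0.0000
t_6: node(6,0) S=48.1057 payoff=103.8743 vs cont=102.7872 → 103.8743 [stop]  node(6,1) S=65.0526 payoff=86.9274 vs cont=85.8403 → 86.9274 [stop]  node(6,2) S=87.9697 payoff=64.0103 vs cont=62.9232 → 64.0103 [stop]  node(6,3) S=118.9600 payoff=33.0200 vs cont=31.9329 → 33.0200 [stop]  node(6,4) S=160.8678 payoff=0.0000 vs cont=6.9612 → 6.9612 [wait]  node(6,5) S=217.5390 payoff=0.0000 vs cont=0.0000 → 0.0000 [wait]  node(6,6) S=294.1746 payoff=0.0000 vs cont=0.0000 → 0.0000 [wait]  ⇒ S*(6)=118.9600
t_5: node(5,0) S=55.9411 payoff=96.0389 vs cont=94.9518 → 96.0389 [stop]  node(5,1) S=75.6482 payoff=76.3318 vs cont=75.2447 → 76.3318 [stop]  node(5,2) S=102.2979 payoff=49.6821 vs cont=48.5950 → 49.6821 [stop]  node(5,3) S=138.3359 payoff=13.6441 vs cont=20.2065 → 20.2065 [wait]  node(5,4) S=187.0695 payoff=0.0000 vs cont=3.5516 → 3.5516 [wait]  node(5,5) S=252.9712 payoff=0.0000 vs cont=0.0000 → 0.0000 [wait]  ⇒ S*(5)=102.2979
t_4: node(4,0) S=65.0526 payoff=86.9274 vs cont=85.8403 → 86.9274 [stop]  node(4,1) S=87.9697 payoff=64.0103 vs cont=62.9232 → 64.0103 [stop]  node(4,2) S=118.9600 payoff=33.0200 vs cont=35.1003 → 35.1003 [wait]  node(4,3) S=160.8678 payoff=0.0000 vs cont=12.0234 → 12.0234 [wait]  node(4,4) S=217.5390 payoff=0.0000 vs cont=1.8120 → 1.8120 [wait]  ⇒ S*(4)=87.9697
t_3: node(3,0) S=75.6482 payoff=76.3318 vs cont=75.2447 → 76.3318 [stop]  node(3,1) S=102.2979 payoff=49.6821 vs cont=49.5990 → 49.6821 [stop]  node(3,2) S=138.3359 payoff=13.6441 vs cont=23.7111 → 23.7111 [wait]  node(3,3) S=187.0695 payoff=0.0000 vs cont=7.0089 → 7.0089 [wait]  ⇒ S*(3)=102.2979
t_2: node(2,0) S=87.9697 payoff=64.0103 vs cont=62.9232 → 64.0103 [stop]  node(2,1) S=118.9600 payoff=33.0200 vs cont=36.7918 → 36.7918 [wait]  node(2,2) S=160.8678 payoff=0.0000 vs cont=15.4802 → 15.4802 [wait]  ⇒ S*(2)=87.9697
t_1: node(1,0) S=102.2979 payoff=49.6821 vs cont=50.4154 → 50.4154 [wait]  node(1,1) S=138.3359 payoff=13.6441 vs cont=26.2425 → 26.2425 [wait]  ⇒ S*(1)=-
t_0: node(0,0) S=118.9600 payoff=33.0200 vs cont=38.3877 → 38.3877 [wait]  ⇒ S*(0)=-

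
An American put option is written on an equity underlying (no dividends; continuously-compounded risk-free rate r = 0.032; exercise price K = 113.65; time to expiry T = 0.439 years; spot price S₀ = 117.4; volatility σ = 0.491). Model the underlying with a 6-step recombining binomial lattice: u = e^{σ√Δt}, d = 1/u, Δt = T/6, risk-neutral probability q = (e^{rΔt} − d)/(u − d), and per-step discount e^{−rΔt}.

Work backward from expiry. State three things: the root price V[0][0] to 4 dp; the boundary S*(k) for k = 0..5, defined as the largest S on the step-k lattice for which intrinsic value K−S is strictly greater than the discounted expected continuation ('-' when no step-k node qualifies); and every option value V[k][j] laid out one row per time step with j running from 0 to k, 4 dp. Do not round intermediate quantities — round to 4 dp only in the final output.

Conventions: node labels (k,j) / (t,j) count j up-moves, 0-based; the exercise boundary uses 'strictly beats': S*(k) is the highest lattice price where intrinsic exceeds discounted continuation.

params: Δt=0.07317 u=1.14204 d=0.87563 q=0.47564 e^(-rΔt)=0.99766
t_6 payoffs: 60.7336 44.6340 23.6363 0.0000 0.0000 0.0000 0.0000
t_5: node(5,0) S=60.4324 payoff=53.2176 vs cont=52.9518 → 53.2176 [stop]  node(5,1) S=78.8187 payoff=34.8313 vs cont=34.5655 → 34.8313 [stop]  node(5,2) S=102.7989 payoff=10.8511 vs cont=12.3648 → 12.3648 [wait]  node(5,3) S=134.0750 payoff=0.0000 vs cont=0.0000 → 0.0000 [wait]  node(5,4) S=174.8666 payoff=0.0000 vs cont=0.0000 → 0.0000 [wait]  node(5,5) S=228.0690 payoff=0.0000 vs cont=0.0000 → 0.0000 [wait]  ⇒ S*(5)=78.8187
t_4: node(4,0) S=69.0160 payoff=44.6340 vs cont=44.3682 → 44.6340 [stop]  node(4,1) S=90.0137 payoff=23.6363 vs cont=24.0888 → 24.0888 [wait]  node(4,2) S=117.4000 payoff=0.0000 vs cont=6.4684 → 6.4684 [wait]  node(4,3) S=153.1184 payoff=0.0000 vs cont=0.0000 → 0.0000 [wait]  node(4,4) S=199.7039 payoff=0.0000 vs cont=0.0000 → 0.0000 [wait]  ⇒ S*(4)=69.0160
t_3: node(3,0) S=78.8187 payoff=34.8313 vs cont=34.7803 → 34.8313 [stop]  node(3,1) S=102.7989 payoff=10.8511 vs cont=15.6710 → 15.6710 [wait]  node(3,2) S=134.0750 payoff=0.0000 vs cont=3.3838 → 3.3838 [wait]  node(3,3) S=174.8666 payoff=0.0000 vs cont=0.0000 → 0.0000 [wait]  ⇒ S*(3)=78.8187
t_2: node(2,0) S=90.0137 payoff=23.6363 vs cont=25.6577 → 25.6577 [wait]  node(2,1) S=117.4000 payoff=0.0000 vs cont=9.8037 → 9.8037 [wait]  node(2,2) S=153.1184 payoff=0.0000 vs cont=1.7702 → 1.7702 [wait]  ⇒ S*(2)=-
t_1: node(1,0) S=102.7989 payoff=10.8511 vs cont=18.0744 → 18.0744 [wait]  node(1,1) S=134.0750 payoff=0.0000 vs cont=5.9686 → 5.9686 [wait]  ⇒ S*(1)=-
t_0: node(0,0) S=117.4000 payoff=0.0000 vs cont=12.2876 → 12.2876 [wait]  ⇒ S*(0)=-

price = 12.2876
boundary = - - - 78.8187 69.0160 78.8187
tree:
12.2876
18.0744 5.9686
25.6577 9.8037 1.7702
34.8313 15.6710 3.3838 0.0000
44.6340 24.0888 6.4684 0.0000 0.0000
53.2176 34.8313 12.3648 0.0000 0.0000 0.0000
60.7336 44.6340 23.6363 0.0000 0.0000 0.0000 0.0000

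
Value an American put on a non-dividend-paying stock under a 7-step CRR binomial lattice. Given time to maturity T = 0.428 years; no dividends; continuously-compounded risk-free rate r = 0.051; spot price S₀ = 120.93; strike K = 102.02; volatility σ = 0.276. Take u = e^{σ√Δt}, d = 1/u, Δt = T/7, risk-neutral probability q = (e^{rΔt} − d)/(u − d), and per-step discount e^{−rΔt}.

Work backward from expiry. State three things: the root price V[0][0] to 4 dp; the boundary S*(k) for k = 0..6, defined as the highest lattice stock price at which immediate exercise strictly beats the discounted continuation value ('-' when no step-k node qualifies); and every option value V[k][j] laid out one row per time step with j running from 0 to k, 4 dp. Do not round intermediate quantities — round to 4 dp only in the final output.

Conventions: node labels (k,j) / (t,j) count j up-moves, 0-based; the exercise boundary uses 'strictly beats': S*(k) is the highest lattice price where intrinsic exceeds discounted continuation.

price = 1.5811
boundary = - - - - - 85.9683 92.0401
tree:
1.5811
2.6523 0.5442
4.3590 1.0012 0.1010
6.9826 1.8226 0.2049 0.0000
10.8228 3.2737 0.4160 0.0000 0.0000
16.0517 5.7809 0.8444 0.0000 0.0000 0.0000
21.7231 9.9799 1.7140 0.0000 0.0000 0.0000 0.0000
27.0203 16.0517 3.4791 0.0000 0.0000 0.0000 0.0000 0.0000

params: Δt=0.06114 u=1.07063 d=0.93403 q=0.50581 e^(-rΔt)=0.99689
t_7 payoffs: 27.0203 16.0517 3.4791 0.0000 0.0000 0.0000 0.0000 0.0000
t_6: node(6,0) S=80.2969 payoff=21.7231 vs cont=21.4054 → 21.7231 [stop]  node(6,1) S=92.0401 payoff=9.9799 vs cont=9.6622 → 9.9799 [stop]  node(6,2) S=105.5008 payoff=0.0000 vs cont=1.7140 → 1.7140 [wait]  node(6,3) S=120.9300 payoff=0.0000 vs cont=0.0000 → 0.0000 [wait]  node(6,4) S=138.6157 payoff=0.0000 vs cont=0.0000 → 0.0000 [wait]  node(6,5) S=158.8879 payoff=0.0000 vs cont=0.0000 → 0.0000 [wait]  node(6,6) S=182.1248 payoff=0.0000 vs cont=0.0000 → 0.0000 [wait]  ⇒ S*(6)=92.0401
t_5: node(5,0) S=85.9683 payoff=16.0517 vs cont=15.7341 → 16.0517 [stop]  node(5,1) S=98.5409 payoff=3.4791 vs cont=5.7809 → 5.7809 [wait]  node(5,2) S=112.9522 payoff=0.0000 vs cont=0.8444 → 0.8444 [wait]  node(5,3) S=129.4712 payoff=0.0000 vs cont=0.0000 → 0.0000 [wait]  node(5,4) S=148.4061 payoff=0.0000 vs cont=0.0000 → 0.0000 [wait]  node(5,5) S=170.1101 payoff=0.0000 vs cont=0.0000 → 0.0000 [wait]  ⇒ S*(5)=85.9683
t_4: node(4,0) S=92.0401 payoff=9.9799 vs cont=10.8228 → 10.8228 [wait]  node(4,1) S=105.5008 payoff=0.0000 vs cont=3.2737 → 3.2737 [wait]  node(4,2) S=120.9300 payoff=0.0000 vs cont=0.4160 → 0.4160 [wait]  node(4,3) S=138.6157 payoff=0.0000 vs cont=0.0000 → 0.0000 [wait]  node(4,4) S=158.8879 payoff=0.0000 vs cont=0.0000 → 0.0000 [wait]  ⇒ S*(4)=-
t_3: node(3,0) S=98.5409 payoff=3.4791 vs cont=6.9826 → 6.9826 [wait]  node(3,1) S=112.9522 payoff=0.0000 vs cont=1.8226 → 1.8226 [wait]  node(3,2) S=129.4712 payoff=0.0000 vs cont=0.2049 → 0.2049 [wait]  node(3,3) S=148.4061 payoff=0.0000 vs cont=0.0000 → 0.0000 [wait]  ⇒ S*(3)=-
t_2: node(2,0) S=105.5008 payoff=0.0000 vs cont=4.3590 → 4.3590 [wait]  node(2,1) S=120.9300 payoff=0.0000 vs cont=1.0012 → 1.0012 [wait]  node(2,2) S=138.6157 payoff=0.0000 vs cont=0.1010 → 0.1010 [wait]  ⇒ S*(2)=-
t_1: node(1,0) S=112.9522 payoff=0.0000 vs cont=2.6523 → 2.6523 [wait]  node(1,1) S=129.4712 payoff=0.0000 vs cont=0.5442 → 0.5442 [wait]  ⇒ S*(1)=-
t_0: node(0,0) S=120.9300 payoff=0.0000 vs cont=1.5811 → 1.5811 [wait]  ⇒ S*(0)=-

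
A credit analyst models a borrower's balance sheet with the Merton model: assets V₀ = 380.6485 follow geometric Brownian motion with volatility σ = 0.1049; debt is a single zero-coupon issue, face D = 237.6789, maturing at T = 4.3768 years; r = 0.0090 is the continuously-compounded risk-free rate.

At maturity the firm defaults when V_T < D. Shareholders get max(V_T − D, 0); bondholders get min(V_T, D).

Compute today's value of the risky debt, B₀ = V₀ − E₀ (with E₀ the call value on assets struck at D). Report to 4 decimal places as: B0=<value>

B0=228.2796

Apply the equity-as-call identities (strike 237.6789, horizon 4.3768 years):
d₁ = [ln(V₀/D) + (r + σ²/2)T] / (σ√T)
   = [ln(380.6485/237.6789) + (0.0090 + 0.5·0.1049²)·4.3768] / (0.1049·√4.3768)
   = [0.470956 + 0.063472] / 0.219459 = 2.435205
d₂ = d₁ − σ√T = 2.435205 − 0.219459 = 2.215746
N(d₁) = 0.992558,  N(d₂) = 0.986646,  e^(−rT) = 0.961375
E₀ = V₀·N(d₁) − D·e^(−rT)·N(d₂)
   = 380.6485·0.992558 − 237.6789·0.961375·0.986646 = 152.368865
B₀ = V₀ − E₀ = 380.6485 − 152.368865 = 228.279635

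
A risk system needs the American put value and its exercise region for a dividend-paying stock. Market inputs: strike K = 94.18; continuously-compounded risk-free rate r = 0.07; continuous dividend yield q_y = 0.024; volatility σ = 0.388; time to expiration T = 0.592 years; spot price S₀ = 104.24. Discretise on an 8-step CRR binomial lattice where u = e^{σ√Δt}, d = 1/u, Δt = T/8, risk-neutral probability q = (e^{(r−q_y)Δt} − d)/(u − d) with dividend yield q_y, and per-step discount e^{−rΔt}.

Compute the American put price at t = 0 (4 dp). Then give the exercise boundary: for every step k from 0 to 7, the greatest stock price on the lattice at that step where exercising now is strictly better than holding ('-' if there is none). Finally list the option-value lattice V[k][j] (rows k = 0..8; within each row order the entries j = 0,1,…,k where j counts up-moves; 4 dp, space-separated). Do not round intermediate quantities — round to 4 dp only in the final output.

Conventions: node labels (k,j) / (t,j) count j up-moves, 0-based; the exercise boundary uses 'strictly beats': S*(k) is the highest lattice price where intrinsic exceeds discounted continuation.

Δt=0.07400, u=1.11132, d=0.89983, q=0.48976, disc=e^(-rΔt)=0.99483
k=8 terminal: V=max(K-S,0) → 49.3751 38.8447 25.8392 9.7772 0.0000 0.0000 0.0000 0.0000 0.0000
k=7: j=0 S=49.7925 intr=44.3875 cont=43.9893 V=44.3875[EX]; j=1 S=61.4952 intr=32.6848 cont=32.3073 V=32.6848[EX]; j=2 S=75.9484 intr=18.2316 cont=17.8798 V=18.2316[EX]; j=3 S=93.7985 intr=0.3815 cont=4.9629 V=4.9629[hold]; j=4 S=115.8439 intr=0.0000 cont=0.0000 V=0.0000[hold]; j=5 S=143.0706 intr=0.0000 cont=0.0000 V=0.0000[hold]; j=6 S=176.6964 intr=0.0000 cont=0.0000 V=0.0000[hold]; j=7 S=218.2253 intr=0.0000 cont=0.0000 V=0.0000[hold]  S*(7)=75.9484
k=6: j=0 S=55.3353 intr=38.8447 cont=38.4563 V=38.8447[EX]; j=1 S=68.3408 intr=25.8392 cont=25.4739 V=25.8392[EX]; j=2 S=84.4028 intr=9.7772 cont=11.6725 V=11.6725[hold]; j=3 S=104.2400 intr=0.0000 cont=2.5192 V=2.5192[hold]; j=4 S=128.7395 intr=0.0000 cont=0.0000 V=0.0000[hold]; j=5 S=158.9970 intr=0.0000 cont=0.0000 V=0.0000[hold]; j=6 S=196.3660 intr=0.0000 cont=0.0000 V=0.0000[hold]  S*(6)=68.3408
k=5: j=0 S=61.4952 intr=32.6848 cont=32.3073 V=32.6848[EX]; j=1 S=75.9484 intr=18.2316 cont=18.8033 V=18.8033[hold]; j=2 S=93.7985 intr=0.3815 cont=7.1524 V=7.1524[hold]; j=3 S=115.8439 intr=0.0000 cont=1.2787 V=1.2787[hold]; j=4 S=143.0706 intr=0.0000 cont=0.0000 V=0.0000[hold]; j=5 S=176.6964 intr=0.0000 cont=0.0000 V=0.0000[hold]  S*(5)=61.4952
k=4: j=0 S=68.3408 intr=25.8392 cont=25.7524 V=25.8392[EX]; j=1 S=84.4028 intr=9.7772 cont=13.0295 V=13.0295[hold]; j=2 S=104.2400 intr=0.0000 cont=4.2536 V=4.2536[hold]; j=3 S=128.7395 intr=0.0000 cont=0.6491 V=0.6491[hold]; j=4 S=158.9970 intr=0.0000 cont=0.0000 V=0.0000[hold]  S*(4)=68.3408
k=3: j=0 S=75.9484 intr=18.2316 cont=19.4644 V=19.4644[hold]; j=1 S=93.7985 intr=0.3815 cont=8.6863 V=8.6863[hold]; j=2 S=115.8439 intr=0.0000 cont=2.4754 V=2.4754[hold]; j=3 S=143.0706 intr=0.0000 cont=0.3295 V=0.3295[hold]  S*(3)=-
k=2: j=0 S=84.4028 intr=9.7772 cont=14.1124 V=14.1124[hold]; j=1 S=104.2400 intr=0.0000 cont=5.6153 V=5.6153[hold]; j=2 S=128.7395 intr=0.0000 cont=1.4171 V=1.4171[hold]  S*(2)=-
k=1: j=0 S=93.7985 intr=0.3815 cont=9.8995 V=9.8995[hold]; j=1 S=115.8439 intr=0.0000 cont=3.5408 V=3.5408[hold]  S*(1)=-
k=0: j=0 S=104.2400 intr=0.0000 cont=6.7502 V=6.7502[hold]  S*(0)=-

price = 6.7502
boundary = - - - - 68.3408 61.4952 68.3408 75.9484
tree:
6.7502
9.8995 3.5408
14.1124 5.6153 1.4171
19.4644 8.6863 2.4754 0.3295
25.8392 13.0295 4.2536 0.6491 0.0000
32.6848 18.8033 7.1524 1.2787 0.0000 0.0000
38.8447 25.8392 11.6725 2.5192 0.0000 0.0000 0.0000
44.3875 32.6848 18.2316 4.9629 0.0000 0.0000 0.0000 0.0000
49.3751 38.8447 25.8392 9.7772 0.0000 0.0000 0.0000 0.0000 0.0000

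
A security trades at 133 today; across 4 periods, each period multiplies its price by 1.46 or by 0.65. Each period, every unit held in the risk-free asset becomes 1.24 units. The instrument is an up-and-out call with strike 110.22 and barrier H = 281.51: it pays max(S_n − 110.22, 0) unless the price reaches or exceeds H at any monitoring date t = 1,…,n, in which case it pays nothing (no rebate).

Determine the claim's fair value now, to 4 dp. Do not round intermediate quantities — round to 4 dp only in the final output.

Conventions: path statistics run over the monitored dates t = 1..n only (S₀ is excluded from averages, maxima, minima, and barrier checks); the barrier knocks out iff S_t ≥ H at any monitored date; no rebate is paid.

price = 14.8939

Under the martingale measure an up-move has probability p* = 0.7284; value the claim as the probability-weighted average of per-path payoffs, discounted 4 periods at R = 1.24.
Enumerate all 2^4 = 16 price paths (U = up ×1.46, D = down ×0.65); each path with k up-moves has probability p*^k·(1−p*)^(4−k).
DDDD: M=86.4500, payoff=0.0000, prob=0.005442
UDDD: M=194.1800, payoff=0.0000, prob=0.014594
DUDD: M=126.2170, payoff=0.0000, prob=0.014594
UUDD: M=283.5028, payoff=0.0000, prob=0.039139
DDUD: M=86.4500, payoff=0.0000, prob=0.014594
UDUD: M=194.1800, payoff=9.5599, prob=0.039139
DUUD: M=184.2768, payoff=9.5599, prob=0.039139
UUUD: M=413.9141, payoff=0.0000, prob=0.104964
DDDU: M=86.4500, payoff=0.0000, prob=0.014594
UDDU: M=194.1800, payoff=9.5599, prob=0.039139
DUDU: M=126.2170, payoff=9.5599, prob=0.039139
UUDU: M=283.5028, payoff=0.0000, prob=0.104964
DDUU: M=119.7799, payoff=9.5599, prob=0.039139
UDUU: M=269.0442, payoff=158.8242, prob=0.104964
DUUU: M=269.0442, payoff=158.8242, prob=0.104964
UUUU: M=604.3146, payoff=0.0000, prob=0.281493
Price = Σ prob·payoff / R^4 = 35.212334 / 2.364214 = 14.8939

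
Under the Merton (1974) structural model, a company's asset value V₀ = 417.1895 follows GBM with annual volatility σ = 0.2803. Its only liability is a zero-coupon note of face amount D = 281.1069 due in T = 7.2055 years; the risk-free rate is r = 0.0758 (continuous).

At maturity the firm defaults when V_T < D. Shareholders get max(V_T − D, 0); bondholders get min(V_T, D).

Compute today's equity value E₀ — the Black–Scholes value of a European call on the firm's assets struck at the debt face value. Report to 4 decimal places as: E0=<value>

Work the structural quantities from V₀ = 417.1895 against face 281.1069:
d₁ = [ln(V₀/D) + (r + σ²/2)T] / (σ√T)
   = [ln(417.1895/281.1069) + (0.0758 + 0.5·0.2803²)·7.2055] / (0.2803·√7.2055)
   = [0.394806 + 0.829238] / 0.752411 = 1.626828
d₂ = d₁ − σ√T = 1.626828 − 0.752411 = 0.874417
N(d₁) = 0.948113,  N(d₂) = 0.809054,  e^(−rT) = 0.579160
E₀ = V₀·N(d₁) − D·e^(−rT)·N(d₂)
   = 417.1895·0.948113 − 281.1069·0.579160·0.809054 = 263.824112

E0=263.8241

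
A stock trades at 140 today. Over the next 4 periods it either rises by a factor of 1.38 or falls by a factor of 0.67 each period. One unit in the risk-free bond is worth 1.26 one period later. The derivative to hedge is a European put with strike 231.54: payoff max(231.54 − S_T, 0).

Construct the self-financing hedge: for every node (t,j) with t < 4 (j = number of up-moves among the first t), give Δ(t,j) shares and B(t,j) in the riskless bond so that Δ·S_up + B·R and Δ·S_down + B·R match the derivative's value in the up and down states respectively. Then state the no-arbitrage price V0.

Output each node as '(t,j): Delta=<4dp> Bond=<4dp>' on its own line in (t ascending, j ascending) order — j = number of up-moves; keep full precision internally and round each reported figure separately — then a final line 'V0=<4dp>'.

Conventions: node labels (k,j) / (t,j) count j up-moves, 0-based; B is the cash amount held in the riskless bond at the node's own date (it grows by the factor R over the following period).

(0,0): Delta=-0.2197 Bond=37.1870
(1,0): Delta=-0.9022 Bond=110.8706
(1,1): Delta=-0.1524 Bond=33.8356
(2,0): Delta=-1.0000 Bond=145.8428
(2,1): Delta=-0.8926 Bond=138.4470
(2,2): Delta=-0.0793 Bond=23.1453
(3,0): Delta=-1.0000 Bond=183.7619
(3,1): Delta=-1.0000 Bond=183.7619
(3,2): Delta=-0.8819 Bond=172.5479
(3,3): Delta=0.0000 Bond=0.0000
V0=6.4225

Arbitrage-free pricing uses the up-move probability p* = (R−d)/(u−d) = 0.8310, discounting each step at R = 1.26.
Expiry values: V(4,0)=203.3284, V(4,1)=173.4326, V(4,2)=111.8561, V(4,3)=0.0000, V(4,4)=0.0000
(3,0): S=42.1068. Δ = (V_up−V_dn)/(S_up−S_dn) = (173.4326−203.3284)/(58.1074−28.2116) = -1.0000. V = [p*·173.4326 + (1−p*)·203.3284]/1.26 = 141.6551. B = V − Δ·S = 183.7619.
(3,1): S=86.7275. Δ = (V_up−V_dn)/(S_up−S_dn) = (111.8561−173.4326)/(119.6839−58.1074) = -1.0000. V = [p*·111.8561 + (1−p*)·173.4326]/1.26 = 97.0344. B = V − Δ·S = 183.7619.
(3,2): S=178.6327. Δ = (V_up−V_dn)/(S_up−S_dn) = (0.0000−111.8561)/(246.5132−119.6839) = -0.8819. V = [p*·0.0000 + (1−p*)·111.8561]/1.26 = 15.0042. B = V − Δ·S = 172.5479.
(3,3): S=367.9301. Δ = (V_up−V_dn)/(S_up−S_dn) = (0.0000−0.0000)/(507.7435−246.5132) = 0.0000. V = [p*·0.0000 + (1−p*)·0.0000]/1.26 = 0.0000. B = V − Δ·S = 0.0000.
(2,0): S=62.8460. Δ = (V_up−V_dn)/(S_up−S_dn) = (97.0344−141.6551)/(86.7275−42.1068) = -1.0000. V = [p*·97.0344 + (1−p*)·141.6551]/1.26 = 82.9968. B = V − Δ·S = 145.8428.
(2,1): S=129.4440. Δ = (V_up−V_dn)/(S_up−S_dn) = (15.0042−97.0344)/(178.6327−86.7275) = -0.8926. V = [p*·15.0042 + (1−p*)·97.0344]/1.26 = 22.9115. B = V − Δ·S = 138.4470.
(2,2): S=266.6160. Δ = (V_up−V_dn)/(S_up−S_dn) = (0.0000−15.0042)/(367.9301−178.6327) = -0.0793. V = [p*·0.0000 + (1−p*)·15.0042]/1.26 = 2.0126. B = V − Δ·S = 23.1453.
(1,0): S=93.8000. Δ = (V_up−V_dn)/(S_up−S_dn) = (22.9115−82.9968)/(129.4440−62.8460) = -0.9022. V = [p*·22.9115 + (1−p*)·82.9968]/1.26 = 26.2434. B = V − Δ·S = 110.8706.
(1,1): S=193.2000. Δ = (V_up−V_dn)/(S_up−S_dn) = (2.0126−22.9115)/(266.6160−129.4440) = -0.1524. V = [p*·2.0126 + (1−p*)·22.9115]/1.26 = 4.4007. B = V − Δ·S = 33.8356.
(0,0): S=140.0000. Δ = (V_up−V_dn)/(S_up−S_dn) = (4.4007−26.2434)/(193.2000−93.8000) = -0.2197. V = [p*·4.4007 + (1−p*)·26.2434]/1.26 = 6.4225. B = V − Δ·S = 37.1870.
Verification: the root portfolio costs Δ(0,0)·S0 + B(0,0) = 6.4225, matching V0.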